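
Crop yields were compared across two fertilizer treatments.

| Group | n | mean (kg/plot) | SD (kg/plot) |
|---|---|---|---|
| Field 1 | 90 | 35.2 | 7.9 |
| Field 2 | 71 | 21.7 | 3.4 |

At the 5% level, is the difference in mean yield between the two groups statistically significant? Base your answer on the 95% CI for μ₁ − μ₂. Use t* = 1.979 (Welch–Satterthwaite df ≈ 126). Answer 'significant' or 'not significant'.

significant

Per-group SEs: s₁/√n₁ = 7.9/√90 = 0.8327, s₂/√n₂ = 3.4/√71 = 0.4035.
Unpooled SE of the difference: √(0.69338929 + 0.16281225) = 0.9253.
Margin of error = t* · SE = 1.979 × 0.9253 = 1.8312.
x̄₁ − x̄₂ = 35.2 − 21.7 = 13.5000.
CI: 13.5000 ± 1.8312 = (11.6688, 15.3312).
The interval (11.6688, 15.3312) does not contain 0, so the difference is significant.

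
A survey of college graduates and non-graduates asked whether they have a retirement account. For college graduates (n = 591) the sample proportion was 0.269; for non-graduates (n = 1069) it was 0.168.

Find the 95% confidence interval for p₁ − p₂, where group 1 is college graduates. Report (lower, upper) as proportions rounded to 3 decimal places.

Each SE is √(p̂(1−p̂)/n): √(0.2690·0.7310/591) = 0.01824 and √(0.1680·0.8320/1069) = 0.01143.
SE(p̂₁ − p̂₂) = √(SE₁² + SE₂²) = √(0.0003326976 + 0.0001306449) = 0.02153, since the two samples are independent.
At 95% confidence z* = 1.960; margin = 1.960 × 0.02153 = 0.04220.
The difference is 0.2690 − 0.1680 = 0.1010, so the interval is 0.1010 ± 0.04220 = (0.059, 0.143).

(0.059, 0.143)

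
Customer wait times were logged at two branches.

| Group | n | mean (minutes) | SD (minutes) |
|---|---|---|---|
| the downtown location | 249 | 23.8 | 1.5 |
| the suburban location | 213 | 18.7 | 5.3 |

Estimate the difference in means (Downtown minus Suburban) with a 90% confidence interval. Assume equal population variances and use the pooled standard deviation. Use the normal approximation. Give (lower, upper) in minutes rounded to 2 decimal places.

s_p = √[((n₁−1)s₁² + (n₂−1)s₂²)/(n₁+n₂−2)] = √[(248·1.5² + 212·5.3²)/460] = 3.7628.
SE = 3.7628·√(1/249 + 1/213) = 0.3512.
With z* = 1.645, margin = 1.645 × 0.3512 = 0.5777.
x̄₁ − x̄₂ = 23.8 − 18.7 = 5.1000; interval 5.1000 ± 0.5777 = (4.52, 5.68).

(4.52, 5.68)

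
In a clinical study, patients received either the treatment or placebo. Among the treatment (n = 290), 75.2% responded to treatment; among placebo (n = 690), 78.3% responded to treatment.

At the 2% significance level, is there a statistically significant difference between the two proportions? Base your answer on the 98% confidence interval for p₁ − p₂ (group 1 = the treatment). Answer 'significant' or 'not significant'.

SE₁ = √(p̂₁(1−p̂₁)/n₁) = √(0.7520·0.2480/290) = 0.02536; SE₂ = √(0.7830·0.2170/690) = 0.01569.
Independent samples: SE of the difference = √(SE₁² + SE₂²) = √(0.0006431296 + 0.0002461761) = 0.02982.
z* for 98% confidence is 2.326, so the margin of error is 2.326 × 0.02982 = 0.06936.
Point estimate p̂₁ − p̂₂ = 0.7520 − 0.7830 = -0.0310.
-0.0310 ± 0.06936 → (-0.10036, 0.03836).
The interval (-0.10036, 0.03836) contains 0, so the difference is not significant.

not significant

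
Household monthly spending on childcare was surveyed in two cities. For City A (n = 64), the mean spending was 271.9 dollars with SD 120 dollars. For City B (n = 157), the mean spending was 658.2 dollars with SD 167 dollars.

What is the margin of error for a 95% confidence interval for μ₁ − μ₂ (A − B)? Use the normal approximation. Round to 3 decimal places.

39.329

Standard errors of each mean: 120/√64 = 15.0000 and 167/√157 = 13.3281.
SE(x̄₁ − x̄₂) = √(15.0000² + 13.3281²) = 20.0658 for independent samples with unequal variances.
With z* = 1.960, the margin is 1.960 × 20.0658 = 39.3290.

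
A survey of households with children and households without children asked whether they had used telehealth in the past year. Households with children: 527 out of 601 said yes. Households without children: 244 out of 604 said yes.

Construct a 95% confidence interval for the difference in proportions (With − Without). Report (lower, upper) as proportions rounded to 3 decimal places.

Sample proportions: 527/601 = 0.8769, 244/604 = 0.4040.
Each SE is √(p̂(1−p̂)/n): √(0.8769·0.1231/601) = 0.01340 and √(0.4040·0.5960/604) = 0.01997.
SE(p̂₁ − p̂₂) = √(SE₁² + SE₂²) = √(0.00017956 + 0.0003988009) = 0.02405, since the two samples are independent.
At 95% confidence z* = 1.960; margin = 1.960 × 0.02405 = 0.04714.
The difference is 0.8769 − 0.4040 = 0.4729, so the interval is 0.4729 ± 0.04714 = (0.426, 0.520).

(0.426, 0.520)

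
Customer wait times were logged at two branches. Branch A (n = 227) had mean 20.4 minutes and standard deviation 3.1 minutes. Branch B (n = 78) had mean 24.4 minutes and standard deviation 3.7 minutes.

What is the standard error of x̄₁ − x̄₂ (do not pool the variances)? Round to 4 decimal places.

Per-group SEs: s₁/√n₁ = 3.1/√227 = 0.2058, s₂/√n₂ = 3.7/√78 = 0.4189.
Unpooled SE of the difference: √(0.04235364 + 0.17547721) = 0.4667.

0.4667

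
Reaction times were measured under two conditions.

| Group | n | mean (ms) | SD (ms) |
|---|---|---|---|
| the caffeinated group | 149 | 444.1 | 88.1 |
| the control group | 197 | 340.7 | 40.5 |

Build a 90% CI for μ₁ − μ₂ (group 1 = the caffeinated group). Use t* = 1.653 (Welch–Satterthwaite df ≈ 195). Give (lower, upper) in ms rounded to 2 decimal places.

Per-group SEs: s₁/√n₁ = 88.1/√149 = 7.2174, s₂/√n₂ = 40.5/√197 = 2.8855.
Unpooled SE of the difference: √(52.09086276 + 8.32611025) = 7.7728.
Margin of error = t* · SE = 1.653 × 7.7728 = 12.8484.
x̄₁ − x̄₂ = 444.1 − 340.7 = 103.4000.
CI: 103.4000 ± 12.8484 = (90.55, 116.25).

(90.55, 116.25)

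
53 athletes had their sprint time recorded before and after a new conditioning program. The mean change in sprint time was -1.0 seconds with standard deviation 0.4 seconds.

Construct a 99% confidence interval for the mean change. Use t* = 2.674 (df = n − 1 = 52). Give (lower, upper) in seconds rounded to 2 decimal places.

This is a matched-pairs design, so SE = s_d/√n = 0.4/√53 = 0.0549.
Margin = 2.674 × 0.0549 = 0.1468; the interval is -1.0 ± 0.1468 = (-1.15, -0.85).

(-1.15, -0.85)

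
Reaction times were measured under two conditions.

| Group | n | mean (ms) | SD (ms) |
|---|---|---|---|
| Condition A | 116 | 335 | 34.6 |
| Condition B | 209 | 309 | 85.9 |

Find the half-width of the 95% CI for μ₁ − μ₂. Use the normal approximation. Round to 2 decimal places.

SE₁ = s₁/√n₁ = 34.6/√116 = 3.2125; SE₂ = 85.9/√209 = 5.9418.
Independent samples, unequal variances: SE_diff = √(SE₁² + SE₂²) = √(10.32015625 + 35.30498724) = 6.7546.
z* = 1.960, so margin of error = 1.960 × 6.7546 = 13.2390.

13.24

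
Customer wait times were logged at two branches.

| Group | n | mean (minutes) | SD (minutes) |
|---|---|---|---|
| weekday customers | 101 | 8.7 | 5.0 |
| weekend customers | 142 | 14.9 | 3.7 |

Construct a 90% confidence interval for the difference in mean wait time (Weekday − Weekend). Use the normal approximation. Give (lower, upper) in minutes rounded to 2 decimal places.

(-7.16, -5.24)

Standard errors of each mean: 5.0/√101 = 0.4975 and 3.7/√142 = 0.3105.
SE(x̄₁ − x̄₂) = √(0.4975² + 0.3105²) = 0.5864 for independent samples with unequal variances.
With z* = 1.645, the margin is 1.645 × 0.5864 = 0.9646.
x̄₁ − x̄₂ = 8.7 − 14.9 = -6.2000; the interval is -6.2000 ± 0.9646 = (-7.16, -5.24).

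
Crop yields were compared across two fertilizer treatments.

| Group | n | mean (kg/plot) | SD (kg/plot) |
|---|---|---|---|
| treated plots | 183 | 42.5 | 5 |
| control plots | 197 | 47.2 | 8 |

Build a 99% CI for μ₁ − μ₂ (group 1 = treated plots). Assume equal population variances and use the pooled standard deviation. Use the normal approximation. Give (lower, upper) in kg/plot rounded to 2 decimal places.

Pooled variance s_p² = [182·5² + 196·8²] / (183+197−2) = 45.2222, so s_p = 6.7247.
SE_diff = s_p·√(1/n₁ + 1/n₂) = 6.7247·√(1/183 + 1/197) = 0.6904.
z* = 2.576; margin = 2.576 × 0.6904 = 1.7785.
Difference = 42.5 − 47.2 = -4.7000.
-4.7000 ± 1.7785 → (-6.48, -2.92).

(-6.48, -2.92)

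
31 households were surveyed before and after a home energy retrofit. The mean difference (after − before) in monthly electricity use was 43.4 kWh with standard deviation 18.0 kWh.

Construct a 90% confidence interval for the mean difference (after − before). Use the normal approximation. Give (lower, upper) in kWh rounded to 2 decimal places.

(38.08, 48.72)

Paired design: SE = s_d/√n = 18.0/√31 = 3.2329.
z* = 1.645; margin of error = 1.645 × 3.2329 = 5.3181.
43.4 ± 5.3181 → (38.08, 48.72).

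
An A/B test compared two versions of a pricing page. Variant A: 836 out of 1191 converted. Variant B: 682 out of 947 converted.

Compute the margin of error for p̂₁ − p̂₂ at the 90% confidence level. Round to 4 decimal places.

0.0324

First, p̂₁ = 836/1191 = 0.7019; p̂₂ = 682/947 = 0.7202.
The two standard errors are √(0.7019×0.2981/1191) = 0.01325 and √(0.7202×0.2798/947) = 0.01459.
Because the samples are independent, SE_diff = √(0.01325² + 0.01459²) = 0.01971.
Using z* = 1.645 for 90%, ME = 1.645 × 0.01971 = 0.03242.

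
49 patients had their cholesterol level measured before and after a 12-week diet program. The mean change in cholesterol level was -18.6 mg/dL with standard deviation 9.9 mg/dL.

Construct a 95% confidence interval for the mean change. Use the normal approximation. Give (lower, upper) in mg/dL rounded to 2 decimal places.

This is a matched-pairs design, so SE = s_d/√n = 9.9/√49 = 1.4143.
Margin = 1.960 × 1.4143 = 2.7720; the interval is -18.6 ± 2.7720 = (-21.37, -15.83).

(-21.37, -15.83)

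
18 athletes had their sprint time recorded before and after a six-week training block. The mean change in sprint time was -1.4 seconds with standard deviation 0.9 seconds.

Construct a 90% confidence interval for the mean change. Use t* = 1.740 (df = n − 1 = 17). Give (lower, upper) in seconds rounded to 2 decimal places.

(-1.77, -1.03)

This is a matched-pairs design, so SE = s_d/√n = 0.9/√18 = 0.2121.
Margin = 1.740 × 0.2121 = 0.3691; the interval is -1.4 ± 0.3691 = (-1.77, -1.03).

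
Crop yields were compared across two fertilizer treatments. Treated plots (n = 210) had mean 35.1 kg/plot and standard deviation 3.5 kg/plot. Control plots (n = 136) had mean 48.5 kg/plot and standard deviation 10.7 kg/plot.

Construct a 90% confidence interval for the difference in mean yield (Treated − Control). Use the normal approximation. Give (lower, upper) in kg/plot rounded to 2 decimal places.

(-14.96, -11.84)

Standard errors of each mean: 3.5/√210 = 0.2415 and 10.7/√136 = 0.9175.
SE(x̄₁ − x̄₂) = √(0.2415² + 0.9175²) = 0.9488 for independent samples with unequal variances.
With z* = 1.645, the margin is 1.645 × 0.9488 = 1.5608.
x̄₁ − x̄₂ = 35.1 − 48.5 = -13.4000; the interval is -13.4000 ± 1.5608 = (-14.96, -11.84).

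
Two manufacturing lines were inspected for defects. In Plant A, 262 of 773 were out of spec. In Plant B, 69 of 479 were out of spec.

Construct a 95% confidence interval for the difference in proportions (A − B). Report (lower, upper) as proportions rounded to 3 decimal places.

p̂₁ = 262/773 = 0.3389 and p̂₂ = 69/479 = 0.1441.
SE₁ = √(p̂₁(1−p̂₁)/n₁) = √(0.3389·0.6611/773) = 0.01702; SE₂ = √(0.1441·0.8559/479) = 0.01605.
Independent samples: SE of the difference = √(SE₁² + SE₂²) = √(0.0002896804 + 0.0002576025) = 0.02339.
z* for 95% confidence is 1.960, so the margin of error is 1.960 × 0.02339 = 0.04584.
Point estimate p̂₁ − p̂₂ = 0.3389 − 0.1441 = 0.1948.
0.1948 ± 0.04584 → (0.149, 0.241).

(0.149, 0.241)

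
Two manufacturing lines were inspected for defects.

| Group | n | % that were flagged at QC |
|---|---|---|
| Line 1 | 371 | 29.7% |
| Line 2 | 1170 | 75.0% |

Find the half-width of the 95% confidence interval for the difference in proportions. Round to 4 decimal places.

The two standard errors are √(0.2970×0.7030/371) = 0.02372 and √(0.7500×0.2500/1170) = 0.01266.
Because the samples are independent, SE_diff = √(0.02372² + 0.01266²) = 0.02689.
Using z* = 1.960 for 95%, ME = 1.960 × 0.02689 = 0.05270.

0.0527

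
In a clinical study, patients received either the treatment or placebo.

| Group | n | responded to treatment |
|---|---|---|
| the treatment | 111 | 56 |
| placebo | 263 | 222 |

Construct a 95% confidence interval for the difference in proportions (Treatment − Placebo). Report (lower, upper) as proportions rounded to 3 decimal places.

(-0.442, -0.237)

p̂₁ = 56/111 = 0.5045 and p̂₂ = 222/263 = 0.8441.
SE₁ = √(p̂₁(1−p̂₁)/n₁) = √(0.5045·0.4955/111) = 0.04746; SE₂ = √(0.8441·0.1559/263) = 0.02237.
Independent samples: SE of the difference = √(SE₁² + SE₂²) = √(0.0022524516 + 0.0005004169) = 0.05247.
z* for 95% confidence is 1.960, so the margin of error is 1.960 × 0.05247 = 0.10284.
Point estimate p̂₁ − p̂₂ = 0.5045 − 0.8441 = -0.3396.
-0.3396 ± 0.10284 → (-0.442, -0.237).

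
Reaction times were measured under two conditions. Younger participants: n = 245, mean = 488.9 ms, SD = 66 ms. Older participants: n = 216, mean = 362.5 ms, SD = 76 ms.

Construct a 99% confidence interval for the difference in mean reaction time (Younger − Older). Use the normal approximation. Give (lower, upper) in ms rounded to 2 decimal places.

(109.21, 143.59)

SE₁ = s₁/√n₁ = 66/√245 = 4.2166; SE₂ = 76/√216 = 5.1711.
Independent samples, unequal variances: SE_diff = √(SE₁² + SE₂²) = √(17.77971556 + 26.74027521) = 6.6723.
z* = 2.576, so margin of error = 2.576 × 6.6723 = 17.1878.
Difference in means = 488.9 − 362.5 = 126.4000.
126.4000 ± 17.1878 → (109.21, 143.59).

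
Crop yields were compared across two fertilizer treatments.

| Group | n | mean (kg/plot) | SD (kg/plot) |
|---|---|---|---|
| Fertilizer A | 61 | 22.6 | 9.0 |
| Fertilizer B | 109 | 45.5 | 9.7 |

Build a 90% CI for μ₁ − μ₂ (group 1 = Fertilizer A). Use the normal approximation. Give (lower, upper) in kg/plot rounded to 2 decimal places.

(-25.33, -20.47)

Per-group SEs: s₁/√n₁ = 9.0/√61 = 1.1523, s₂/√n₂ = 9.7/√109 = 0.9291.
Unpooled SE of the difference: √(1.32779529 + 0.86322681) = 1.4802.
Margin of error = z* · SE = 1.645 × 1.4802 = 2.4349.
x̄₁ − x̄₂ = 22.6 − 45.5 = -22.9000.
CI: -22.9000 ± 2.4349 = (-25.33, -20.47).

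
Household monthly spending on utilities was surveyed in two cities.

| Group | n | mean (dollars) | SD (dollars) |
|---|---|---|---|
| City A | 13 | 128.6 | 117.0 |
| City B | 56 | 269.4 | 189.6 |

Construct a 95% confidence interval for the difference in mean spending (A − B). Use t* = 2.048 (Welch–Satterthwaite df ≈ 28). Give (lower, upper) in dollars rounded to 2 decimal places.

(-225.12, -56.48)

Per-group SEs: s₁/√n₁ = 117.0/√13 = 32.4500, s₂/√n₂ = 189.6/√56 = 25.3364.
Unpooled SE of the difference: √(1053.0025 + 641.93316496) = 41.1696.
Margin of error = t* · SE = 2.048 × 41.1696 = 84.3153.
x̄₁ − x̄₂ = 128.6 − 269.4 = -140.8000.
CI: -140.8000 ± 84.3153 = (-225.12, -56.48).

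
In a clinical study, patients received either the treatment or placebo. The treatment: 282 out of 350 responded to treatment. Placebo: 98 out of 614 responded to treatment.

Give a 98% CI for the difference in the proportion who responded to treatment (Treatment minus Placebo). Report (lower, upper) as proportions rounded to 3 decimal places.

(0.586, 0.706)

First, p̂₁ = 282/350 = 0.8057; p̂₂ = 98/614 = 0.1596.
The two standard errors are √(0.8057×0.1943/350) = 0.02115 and √(0.1596×0.8404/614) = 0.01478.
Because the samples are independent, SE_diff = √(0.02115² + 0.01478²) = 0.02580.
Using z* = 2.326 for 98%, ME = 2.326 × 0.02580 = 0.06001.
p̂₁ − p̂₂ = 0.6461; interval 0.6461 ± 0.06001 gives (0.586, 0.706).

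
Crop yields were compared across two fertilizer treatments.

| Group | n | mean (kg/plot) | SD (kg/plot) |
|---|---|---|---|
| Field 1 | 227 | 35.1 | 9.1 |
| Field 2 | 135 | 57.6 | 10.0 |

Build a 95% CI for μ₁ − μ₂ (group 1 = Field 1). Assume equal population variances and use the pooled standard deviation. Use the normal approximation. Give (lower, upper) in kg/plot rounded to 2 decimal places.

Pooled variance s_p² = [226·9.1² + 134·10.0²] / (227+135−2) = 89.2085, so s_p = 9.4450.
SE_diff = s_p·√(1/n₁ + 1/n₂) = 9.4450·√(1/227 + 1/135) = 1.0265.
z* = 1.960; margin = 1.960 × 1.0265 = 2.0119.
Difference = 35.1 − 57.6 = -22.5000.
-22.5000 ± 2.0119 → (-24.51, -20.49).

(-24.51, -20.49)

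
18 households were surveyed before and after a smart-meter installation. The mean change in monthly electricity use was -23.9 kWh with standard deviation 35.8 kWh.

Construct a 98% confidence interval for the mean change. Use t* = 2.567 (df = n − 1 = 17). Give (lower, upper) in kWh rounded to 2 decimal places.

(-45.56, -2.24)

This is a matched-pairs design, so SE = s_d/√n = 35.8/√18 = 8.4381.
Margin = 2.567 × 8.4381 = 21.6606; the interval is -23.9 ± 21.6606 = (-45.56, -2.24).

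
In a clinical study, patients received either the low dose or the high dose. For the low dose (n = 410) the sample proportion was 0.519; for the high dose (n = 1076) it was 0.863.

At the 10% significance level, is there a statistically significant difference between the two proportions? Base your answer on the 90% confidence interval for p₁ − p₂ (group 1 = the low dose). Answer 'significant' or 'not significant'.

The two standard errors are √(0.5190×0.4810/410) = 0.02468 and √(0.8630×0.1370/1076) = 0.01048.
Because the samples are independent, SE_diff = √(0.02468² + 0.01048²) = 0.02681.
Using z* = 1.645 for 90%, ME = 1.645 × 0.02681 = 0.04410.
p̂₁ − p̂₂ = -0.3440; interval -0.3440 ± 0.04410 gives (-0.38810, -0.29990).
The interval (-0.38810, -0.29990) does not contain 0, so the difference is significant.

significant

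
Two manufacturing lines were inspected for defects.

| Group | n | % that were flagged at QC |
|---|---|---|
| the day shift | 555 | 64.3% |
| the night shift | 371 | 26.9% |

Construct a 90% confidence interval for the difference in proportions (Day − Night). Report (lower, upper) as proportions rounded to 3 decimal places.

SE₁ = √(p̂₁(1−p̂₁)/n₁) = √(0.6430·0.3570/555) = 0.02034; SE₂ = √(0.2690·0.7310/371) = 0.02302.
Independent samples: SE of the difference = √(SE₁² + SE₂²) = √(0.0004137156 + 0.0005299204) = 0.03072.
z* for 90% confidence is 1.645, so the margin of error is 1.645 × 0.03072 = 0.05053.
Point estimate p̂₁ − p̂₂ = 0.6430 − 0.2690 = 0.3740.
0.3740 ± 0.05053 → (0.323, 0.425).

(0.323, 0.425)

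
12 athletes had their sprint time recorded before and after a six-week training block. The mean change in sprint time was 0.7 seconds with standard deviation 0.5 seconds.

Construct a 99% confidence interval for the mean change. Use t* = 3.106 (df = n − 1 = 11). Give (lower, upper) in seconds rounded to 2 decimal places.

(0.25, 1.15)

This is a matched-pairs design, so SE = s_d/√n = 0.5/√12 = 0.1443.
Margin = 3.106 × 0.1443 = 0.4482; the interval is 0.7 ± 0.4482 = (0.25, 1.15).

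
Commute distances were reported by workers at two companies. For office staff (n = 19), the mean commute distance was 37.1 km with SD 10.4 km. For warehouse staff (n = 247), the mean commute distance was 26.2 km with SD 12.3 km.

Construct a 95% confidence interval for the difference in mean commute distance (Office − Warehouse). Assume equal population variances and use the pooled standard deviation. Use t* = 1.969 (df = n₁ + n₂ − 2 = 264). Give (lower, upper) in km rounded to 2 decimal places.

(5.19, 16.61)

s_p = √[((n₁−1)s₁² + (n₂−1)s₂²)/(n₁+n₂−2)] = √[(18·10.4² + 246·12.3²)/264] = 12.1799.
SE = 12.1799·√(1/19 + 1/247) = 2.8997.
With t* = 1.969, margin = 1.969 × 2.8997 = 5.7095.
x̄₁ − x̄₂ = 37.1 − 26.2 = 10.9000; interval 10.9000 ± 5.7095 = (5.19, 16.61).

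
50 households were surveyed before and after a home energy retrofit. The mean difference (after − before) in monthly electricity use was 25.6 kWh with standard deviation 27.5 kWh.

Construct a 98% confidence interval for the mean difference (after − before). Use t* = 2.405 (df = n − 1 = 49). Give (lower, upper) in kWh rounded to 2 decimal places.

This is a matched-pairs design, so SE = s_d/√n = 27.5/√50 = 3.8891.
Margin = 2.405 × 3.8891 = 9.3533; the interval is 25.6 ± 9.3533 = (16.25, 34.95).

(16.25, 34.95)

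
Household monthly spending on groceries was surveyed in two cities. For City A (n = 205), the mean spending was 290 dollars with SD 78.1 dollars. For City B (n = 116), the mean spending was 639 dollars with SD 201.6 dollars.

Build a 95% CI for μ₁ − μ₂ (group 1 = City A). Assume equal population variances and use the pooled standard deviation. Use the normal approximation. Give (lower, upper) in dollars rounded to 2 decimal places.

s_p = √[((n₁−1)s₁² + (n₂−1)s₂²)/(n₁+n₂−2)] = √[(204·78.1² + 115·201.6²)/319] = 136.2072.
SE = 136.2072·√(1/205 + 1/116) = 15.8251.
With z* = 1.960, margin = 1.960 × 15.8251 = 31.0172.
x̄₁ − x̄₂ = 290 − 639 = -349.0000; interval -349.0000 ± 31.0172 = (-380.02, -317.98).

(-380.02, -317.98)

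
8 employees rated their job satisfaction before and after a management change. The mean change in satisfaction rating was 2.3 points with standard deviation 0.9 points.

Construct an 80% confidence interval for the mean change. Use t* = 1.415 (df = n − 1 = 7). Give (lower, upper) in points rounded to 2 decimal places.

This is a matched-pairs design, so SE = s_d/√n = 0.9/√8 = 0.3182.
Margin = 1.415 × 0.3182 = 0.4503; the interval is 2.3 ± 0.4503 = (1.85, 2.75).

(1.85, 2.75)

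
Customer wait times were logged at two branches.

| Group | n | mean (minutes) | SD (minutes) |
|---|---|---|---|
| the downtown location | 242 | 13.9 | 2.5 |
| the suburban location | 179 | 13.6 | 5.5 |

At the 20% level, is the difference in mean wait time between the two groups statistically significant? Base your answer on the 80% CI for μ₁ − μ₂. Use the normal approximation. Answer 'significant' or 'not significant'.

not significant

SE₁ = s₁/√n₁ = 2.5/√242 = 0.1607; SE₂ = 5.5/√179 = 0.4111.
Independent samples, unequal variances: SE_diff = √(SE₁² + SE₂²) = √(0.02582449 + 0.16900321) = 0.4414.
z* = 1.282, so margin of error = 1.282 × 0.4414 = 0.5659.
Difference in means = 13.9 − 13.6 = 0.3000.
0.3000 ± 0.5659 → (-0.2659, 0.8659).
The interval (-0.2659, 0.8659) contains 0, so the difference is not significant.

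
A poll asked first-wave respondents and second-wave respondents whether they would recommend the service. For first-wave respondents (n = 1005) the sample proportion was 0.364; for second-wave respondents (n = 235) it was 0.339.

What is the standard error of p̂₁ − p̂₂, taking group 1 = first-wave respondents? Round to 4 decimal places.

The two standard errors are √(0.3640×0.6360/1005) = 0.01518 and √(0.3390×0.6610/235) = 0.03088.
Because the samples are independent, SE_diff = √(0.01518² + 0.03088²) = 0.03441.

0.0344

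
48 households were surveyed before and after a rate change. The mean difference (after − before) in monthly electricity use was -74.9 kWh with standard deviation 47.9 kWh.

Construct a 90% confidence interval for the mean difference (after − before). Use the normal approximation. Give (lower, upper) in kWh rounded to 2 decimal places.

This is a matched-pairs design, so SE = s_d/√n = 47.9/√48 = 6.9138.
Margin = 1.645 × 6.9138 = 11.3732; the interval is -74.9 ± 11.3732 = (-86.27, -63.53).

(-86.27, -63.53)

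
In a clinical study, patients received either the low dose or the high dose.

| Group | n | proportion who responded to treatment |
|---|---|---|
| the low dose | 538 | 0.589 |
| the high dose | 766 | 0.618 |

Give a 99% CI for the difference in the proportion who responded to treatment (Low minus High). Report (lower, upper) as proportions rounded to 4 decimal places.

The two standard errors are √(0.5890×0.4110/538) = 0.02121 and √(0.6180×0.3820/766) = 0.01756.
Because the samples are independent, SE_diff = √(0.02121² + 0.01756²) = 0.02754.
Using z* = 2.576 for 99%, ME = 2.576 × 0.02754 = 0.07094.
p̂₁ − p̂₂ = -0.0290; interval -0.0290 ± 0.07094 gives (-0.0999, 0.0419).

(-0.0999, 0.0419)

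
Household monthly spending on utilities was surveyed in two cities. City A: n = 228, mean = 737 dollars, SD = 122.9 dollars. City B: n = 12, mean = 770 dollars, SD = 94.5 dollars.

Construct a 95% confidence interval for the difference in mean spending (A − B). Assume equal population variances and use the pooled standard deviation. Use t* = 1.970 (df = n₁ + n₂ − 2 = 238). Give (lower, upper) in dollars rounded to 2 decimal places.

s_p = √[((n₁−1)s₁² + (n₂−1)s₂²)/(n₁+n₂−2)] = √[(227·122.9² + 11·94.5²)/238] = 121.7335.
SE = 121.7335·√(1/228 + 1/12) = 36.0544.
With t* = 1.970, margin = 1.970 × 36.0544 = 71.0272.
x̄₁ − x̄₂ = 737 − 770 = -33.0000; interval -33.0000 ± 71.0272 = (-104.03, 38.03).

(-104.03, 38.03)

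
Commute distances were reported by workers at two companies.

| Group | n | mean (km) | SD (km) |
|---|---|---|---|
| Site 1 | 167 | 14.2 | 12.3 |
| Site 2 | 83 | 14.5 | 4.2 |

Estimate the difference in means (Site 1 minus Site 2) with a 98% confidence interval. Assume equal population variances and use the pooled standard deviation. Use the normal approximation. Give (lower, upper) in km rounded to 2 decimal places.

(-3.53, 2.93)

s_p = √[((n₁−1)s₁² + (n₂−1)s₂²)/(n₁+n₂−2)] = √[(166·12.3² + 82·4.2²)/248] = 10.3489.
SE = 10.3489·√(1/167 + 1/83) = 1.3898.
With z* = 2.326, margin = 2.326 × 1.3898 = 3.2327.
x̄₁ − x̄₂ = 14.2 − 14.5 = -0.3000; interval -0.3000 ± 3.2327 = (-3.53, 2.93).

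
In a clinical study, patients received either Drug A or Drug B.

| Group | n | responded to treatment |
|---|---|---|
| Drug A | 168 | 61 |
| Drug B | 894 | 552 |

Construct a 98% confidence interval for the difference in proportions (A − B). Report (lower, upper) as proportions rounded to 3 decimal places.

p̂₁ = 61/168 = 0.3631 and p̂₂ = 552/894 = 0.6174.
SE₁ = √(p̂₁(1−p̂₁)/n₁) = √(0.3631·0.6369/168) = 0.03710; SE₂ = √(0.6174·0.3826/894) = 0.01626.
Independent samples: SE of the difference = √(SE₁² + SE₂²) = √(0.00137641 + 0.0002643876) = 0.04051.
z* for 98% confidence is 2.326, so the margin of error is 2.326 × 0.04051 = 0.09423.
Point estimate p̂₁ − p̂₂ = 0.3631 − 0.6174 = -0.2543.
-0.2543 ± 0.09423 → (-0.349, -0.160).

(-0.349, -0.160)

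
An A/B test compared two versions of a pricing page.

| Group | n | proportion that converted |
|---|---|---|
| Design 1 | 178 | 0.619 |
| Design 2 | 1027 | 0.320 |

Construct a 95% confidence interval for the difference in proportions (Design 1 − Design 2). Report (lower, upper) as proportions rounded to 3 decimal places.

Each SE is √(p̂(1−p̂)/n): √(0.6190·0.3810/178) = 0.03640 and √(0.3200·0.6800/1027) = 0.01456.
SE(p̂₁ − p̂₂) = √(SE₁² + SE₂²) = √(0.00132496 + 0.0002119936) = 0.03920, since the two samples are independent.
At 95% confidence z* = 1.960; margin = 1.960 × 0.03920 = 0.07683.
The difference is 0.6190 − 0.3200 = 0.2990, so the interval is 0.2990 ± 0.07683 = (0.222, 0.376).

(0.222, 0.376)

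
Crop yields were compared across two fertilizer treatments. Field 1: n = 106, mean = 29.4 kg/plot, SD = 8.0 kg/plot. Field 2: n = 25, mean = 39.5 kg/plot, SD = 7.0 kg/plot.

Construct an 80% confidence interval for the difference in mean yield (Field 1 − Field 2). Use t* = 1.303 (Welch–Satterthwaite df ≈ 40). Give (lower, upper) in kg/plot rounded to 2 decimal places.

(-12.19, -8.01)

Standard errors of each mean: 8.0/√106 = 0.7770 and 7.0/√25 = 1.4000.
SE(x̄₁ − x̄₂) = √(0.7770² + 1.4000²) = 1.6012 for independent samples with unequal variances.
With t* = 1.303, the margin is 1.303 × 1.6012 = 2.0864.
x̄₁ − x̄₂ = 29.4 − 39.5 = -10.1000; the interval is -10.1000 ± 2.0864 = (-12.19, -8.01).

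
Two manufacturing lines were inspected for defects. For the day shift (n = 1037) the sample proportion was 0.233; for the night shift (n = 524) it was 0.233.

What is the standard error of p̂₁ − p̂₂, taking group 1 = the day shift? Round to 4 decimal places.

0.0227

SE₁ = √(p̂₁(1−p̂₁)/n₁) = √(0.2330·0.7670/1037) = 0.01313; SE₂ = √(0.2330·0.7670/524) = 0.01847.
Independent samples: SE of the difference = √(SE₁² + SE₂²) = √(0.0001723969 + 0.0003411409) = 0.02266.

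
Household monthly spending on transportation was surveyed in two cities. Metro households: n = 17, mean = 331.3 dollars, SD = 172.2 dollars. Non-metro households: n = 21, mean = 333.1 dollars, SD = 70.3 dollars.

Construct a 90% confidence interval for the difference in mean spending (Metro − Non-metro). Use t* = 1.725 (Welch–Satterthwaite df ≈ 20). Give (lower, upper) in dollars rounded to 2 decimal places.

Standard errors of each mean: 172.2/√17 = 41.7646 and 70.3/√21 = 15.3407.
SE(x̄₁ − x̄₂) = √(41.7646² + 15.3407²) = 44.4929 for independent samples with unequal variances.
With t* = 1.725, the margin is 1.725 × 44.4929 = 76.7503.
x̄₁ − x̄₂ = 331.3 − 333.1 = -1.8000; the interval is -1.8000 ± 76.7503 = (-78.55, 74.95).

(-78.55, 74.95)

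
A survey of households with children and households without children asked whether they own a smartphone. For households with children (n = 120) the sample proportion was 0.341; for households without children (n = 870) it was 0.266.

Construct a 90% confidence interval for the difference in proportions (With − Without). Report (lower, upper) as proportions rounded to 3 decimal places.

(0.000, 0.150)

SE₁ = √(p̂₁(1−p̂₁)/n₁) = √(0.3410·0.6590/120) = 0.04327; SE₂ = √(0.2660·0.7340/870) = 0.01498.
Independent samples: SE of the difference = √(SE₁² + SE₂²) = √(0.0018722929 + 0.0002244004) = 0.04579.
z* for 90% confidence is 1.645, so the margin of error is 1.645 × 0.04579 = 0.07532.
Point estimate p̂₁ − p̂₂ = 0.3410 − 0.2660 = 0.0750.
0.0750 ± 0.07532 → (0.000, 0.150).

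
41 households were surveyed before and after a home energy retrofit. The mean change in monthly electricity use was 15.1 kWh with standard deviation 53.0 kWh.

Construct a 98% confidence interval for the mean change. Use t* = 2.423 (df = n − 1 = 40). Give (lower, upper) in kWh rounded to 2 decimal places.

(-4.96, 35.16)

Paired design: SE = s_d/√n = 53.0/√41 = 8.2772.
t* = 2.423; margin of error = 2.423 × 8.2772 = 20.0557.
15.1 ± 20.0557 → (-4.96, 35.16).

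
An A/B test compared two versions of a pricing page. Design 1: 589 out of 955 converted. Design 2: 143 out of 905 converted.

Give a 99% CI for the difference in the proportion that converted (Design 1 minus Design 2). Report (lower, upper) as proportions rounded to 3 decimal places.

(0.408, 0.510)

First, p̂₁ = 589/955 = 0.6168; p̂₂ = 143/905 = 0.1580.
The two standard errors are √(0.6168×0.3832/955) = 0.01573 and √(0.1580×0.8420/905) = 0.01212.
Because the samples are independent, SE_diff = √(0.01573² + 0.01212²) = 0.01986.
Using z* = 2.576 for 99%, ME = 2.576 × 0.01986 = 0.05116.
p̂₁ − p̂₂ = 0.4588; interval 0.4588 ± 0.05116 gives (0.408, 0.510).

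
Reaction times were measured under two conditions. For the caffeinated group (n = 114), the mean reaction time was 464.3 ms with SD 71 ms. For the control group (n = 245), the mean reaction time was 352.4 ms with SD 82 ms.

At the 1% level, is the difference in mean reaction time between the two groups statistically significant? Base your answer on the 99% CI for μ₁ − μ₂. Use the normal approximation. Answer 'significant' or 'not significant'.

significant

Standard errors of each mean: 71/√114 = 6.6498 and 82/√245 = 5.2388.
SE(x̄₁ − x̄₂) = √(6.6498² + 5.2388²) = 8.4655 for independent samples with unequal variances.
With z* = 2.576, the margin is 2.576 × 8.4655 = 21.8071.
x̄₁ − x̄₂ = 464.3 − 352.4 = 111.9000; the interval is 111.9000 ± 21.8071 = (90.0929, 133.7071).
The interval (90.0929, 133.7071) does not contain 0, so the difference is significant.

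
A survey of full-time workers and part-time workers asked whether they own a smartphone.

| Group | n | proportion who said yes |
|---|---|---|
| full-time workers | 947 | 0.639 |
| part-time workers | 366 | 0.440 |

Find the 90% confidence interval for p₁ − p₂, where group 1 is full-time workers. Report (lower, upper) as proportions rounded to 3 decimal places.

(0.149, 0.249)

The two standard errors are √(0.6390×0.3610/947) = 0.01561 and √(0.4400×0.5600/366) = 0.02595.
Because the samples are independent, SE_diff = √(0.01561² + 0.02595²) = 0.03028.
Using z* = 1.645 for 90%, ME = 1.645 × 0.03028 = 0.04981.
p̂₁ − p̂₂ = 0.1990; interval 0.1990 ± 0.04981 gives (0.149, 0.249).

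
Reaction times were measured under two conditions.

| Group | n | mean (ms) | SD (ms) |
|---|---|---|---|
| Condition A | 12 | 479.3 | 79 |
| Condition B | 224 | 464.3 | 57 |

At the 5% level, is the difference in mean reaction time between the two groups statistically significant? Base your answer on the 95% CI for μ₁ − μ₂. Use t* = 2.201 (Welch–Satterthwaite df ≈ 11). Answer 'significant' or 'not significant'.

SE₁ = s₁/√n₁ = 79/√12 = 22.8053; SE₂ = 57/√224 = 3.8085.
Independent samples, unequal variances: SE_diff = √(SE₁² + SE₂²) = √(520.08170809 + 14.50467225) = 23.1211.
t* = 2.201, so margin of error = 2.201 × 23.1211 = 50.8895.
Difference in means = 479.3 − 464.3 = 15.0000.
15.0000 ± 50.8895 → (-35.8895, 65.8895).
The interval (-35.8895, 65.8895) contains 0, so the difference is not significant.

not significant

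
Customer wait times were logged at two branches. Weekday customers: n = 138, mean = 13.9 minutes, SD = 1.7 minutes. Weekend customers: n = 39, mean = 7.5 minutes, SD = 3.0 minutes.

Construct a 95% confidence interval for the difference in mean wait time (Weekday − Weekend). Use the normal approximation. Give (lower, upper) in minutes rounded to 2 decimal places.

(5.42, 7.38)

SE₁ = s₁/√n₁ = 1.7/√138 = 0.1447; SE₂ = 3.0/√39 = 0.4804.
Independent samples, unequal variances: SE_diff = √(SE₁² + SE₂²) = √(0.02093809 + 0.23078416) = 0.5017.
z* = 1.960, so margin of error = 1.960 × 0.5017 = 0.9833.
Difference in means = 13.9 − 7.5 = 6.4000.
6.4000 ± 0.9833 → (5.42, 7.38).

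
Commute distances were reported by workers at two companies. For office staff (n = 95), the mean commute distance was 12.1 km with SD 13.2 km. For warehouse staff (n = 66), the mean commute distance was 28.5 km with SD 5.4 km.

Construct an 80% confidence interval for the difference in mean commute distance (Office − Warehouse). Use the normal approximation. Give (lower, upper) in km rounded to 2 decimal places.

Standard errors of each mean: 13.2/√95 = 1.3543 and 5.4/√66 = 0.6647.
SE(x̄₁ − x̄₂) = √(1.3543² + 0.6647²) = 1.5086 for independent samples with unequal variances.
With z* = 1.282, the margin is 1.282 × 1.5086 = 1.9340.
x̄₁ − x̄₂ = 12.1 − 28.5 = -16.4000; the interval is -16.4000 ± 1.9340 = (-18.33, -14.47).

(-18.33, -14.47)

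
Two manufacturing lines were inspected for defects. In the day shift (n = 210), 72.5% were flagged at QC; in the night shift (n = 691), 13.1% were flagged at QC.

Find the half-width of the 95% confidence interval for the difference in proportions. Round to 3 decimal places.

SE₁ = √(p̂₁(1−p̂₁)/n₁) = √(0.7250·0.2750/210) = 0.03081; SE₂ = √(0.1310·0.8690/691) = 0.01284.
Independent samples: SE of the difference = √(SE₁² + SE₂²) = √(0.0009492561 + 0.0001648656) = 0.03338.
z* for 95% confidence is 1.960, so the margin of error is 1.960 × 0.03338 = 0.06542.

0.065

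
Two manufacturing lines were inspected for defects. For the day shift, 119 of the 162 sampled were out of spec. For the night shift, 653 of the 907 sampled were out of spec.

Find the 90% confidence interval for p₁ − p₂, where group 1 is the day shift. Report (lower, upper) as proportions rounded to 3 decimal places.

Sample proportions: 119/162 = 0.7346, 653/907 = 0.7200.
Each SE is √(p̂(1−p̂)/n): √(0.7346·0.2654/162) = 0.03469 and √(0.7200·0.2800/907) = 0.01491.
SE(p̂₁ − p̂₂) = √(SE₁² + SE₂²) = √(0.0012033961 + 0.0002223081) = 0.03776, since the two samples are independent.
At 90% confidence z* = 1.645; margin = 1.645 × 0.03776 = 0.06212.
The difference is 0.7346 − 0.7200 = 0.0146, so the interval is 0.0146 ± 0.06212 = (-0.048, 0.077).

(-0.048, 0.077)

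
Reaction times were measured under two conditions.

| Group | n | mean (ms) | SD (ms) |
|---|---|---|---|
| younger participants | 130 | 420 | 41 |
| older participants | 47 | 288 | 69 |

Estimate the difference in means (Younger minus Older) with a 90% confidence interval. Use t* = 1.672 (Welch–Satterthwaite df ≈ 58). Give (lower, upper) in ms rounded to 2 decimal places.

(114.13, 149.87)

SE₁ = s₁/√n₁ = 41/√130 = 3.5959; SE₂ = 69/√47 = 10.0647.
Independent samples, unequal variances: SE_diff = √(SE₁² + SE₂²) = √(12.93049681 + 101.29818609) = 10.6878.
t* = 1.672, so margin of error = 1.672 × 10.6878 = 17.8700.
Difference in means = 420 − 288 = 132.0000.
132.0000 ± 17.8700 → (114.13, 149.87).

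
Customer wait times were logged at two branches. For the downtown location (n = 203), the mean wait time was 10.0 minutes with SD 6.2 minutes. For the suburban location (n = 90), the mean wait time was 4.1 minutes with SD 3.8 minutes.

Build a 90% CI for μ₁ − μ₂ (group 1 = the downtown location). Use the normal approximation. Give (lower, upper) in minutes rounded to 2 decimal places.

(4.93, 6.87)

Standard errors of each mean: 6.2/√203 = 0.4352 and 3.8/√90 = 0.4006.
SE(x̄₁ − x̄₂) = √(0.4352² + 0.4006²) = 0.5915 for independent samples with unequal variances.
With z* = 1.645, the margin is 1.645 × 0.5915 = 0.9730.
x̄₁ − x̄₂ = 10.0 − 4.1 = 5.9000; the interval is 5.9000 ± 0.9730 = (4.93, 6.87).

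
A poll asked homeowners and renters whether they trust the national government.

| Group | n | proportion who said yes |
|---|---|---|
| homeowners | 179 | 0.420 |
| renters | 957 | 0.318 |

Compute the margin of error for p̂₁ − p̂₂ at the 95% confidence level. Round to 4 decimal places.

0.0781

Each SE is √(p̂(1−p̂)/n): √(0.4200·0.5800/179) = 0.03689 and √(0.3180·0.6820/957) = 0.01505.
SE(p̂₁ − p̂₂) = √(SE₁² + SE₂²) = √(0.0013608721 + 0.0002265025) = 0.03984, since the two samples are independent.
At 95% confidence z* = 1.960; margin = 1.960 × 0.03984 = 0.07809.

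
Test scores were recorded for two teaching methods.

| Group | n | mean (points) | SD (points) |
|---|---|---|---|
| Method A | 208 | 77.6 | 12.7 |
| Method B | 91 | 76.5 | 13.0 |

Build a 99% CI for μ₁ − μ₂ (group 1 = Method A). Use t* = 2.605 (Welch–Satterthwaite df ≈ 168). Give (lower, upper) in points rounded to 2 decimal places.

(-3.13, 5.33)

SE₁ = s₁/√n₁ = 12.7/√208 = 0.8806; SE₂ = 13.0/√91 = 1.3628.
Independent samples, unequal variances: SE_diff = √(SE₁² + SE₂²) = √(0.77545636 + 1.85722384) = 1.6226.
t* = 2.605, so margin of error = 2.605 × 1.6226 = 4.2269.
Difference in means = 77.6 − 76.5 = 1.1000.
1.1000 ± 4.2269 → (-3.13, 5.33).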